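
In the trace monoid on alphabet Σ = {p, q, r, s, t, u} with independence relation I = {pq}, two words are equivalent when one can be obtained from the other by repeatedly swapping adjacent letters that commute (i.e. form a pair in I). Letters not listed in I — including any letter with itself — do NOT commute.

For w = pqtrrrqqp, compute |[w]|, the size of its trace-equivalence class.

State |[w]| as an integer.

0(p) covers ∅
1(q) covers ∅
2(t) covers 0:p, 1:q
3(r) covers 2:t
4(r) covers 3:r
5(r) covers 4:r
6(q) covers 5:r
7(q) covers 6:q
8(p) covers 5:r
floor of heap: 0:p, 1:q
completions by unplaced set U, small U first (add the entries for U minus each lowest piece of U):
  |U|=1: {7}:1  {8}:1
  |U|=2: {6,7}:1  {7,8}:2
  |U|=3: {6,7,8}:3
  |U|=4: {5,6,7,8}:3
  |U|=5: {4,5,6,7,8}:3
  |U|=6: {3,4,5,6,7,8}:3
  |U|=7: {2,3,4,5,6,7,8}:3
  start at 0(p): 3
  start at 1(q): 3
sum over floor = 6

6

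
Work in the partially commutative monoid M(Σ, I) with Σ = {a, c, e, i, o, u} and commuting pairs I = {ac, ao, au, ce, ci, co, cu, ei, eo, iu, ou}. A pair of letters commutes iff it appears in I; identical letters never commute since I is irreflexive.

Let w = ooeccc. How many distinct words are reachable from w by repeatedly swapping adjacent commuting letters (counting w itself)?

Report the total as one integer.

#0=o has no predecessor
#1=o depends on [0:o]
#2=e has no predecessor
#3=c has no predecessor
#4=c depends on [3:c]
#5=c depends on [4:c]
sources: [0:o, 2:e, 3:c]
N(rest) = Σ N(rest − s) over sources s of rest; N(one piece) = 1:
  size 1 → [1]=1  [2]=1  [5]=1
  size 2 → [0,1]=1  [1,2]=2  [1,5]=2  [2,5]=2  [4,5]=1
  size 3 → [0,1,2]=3  [0,1,5]=3  [1,2,5]=6  [1,4,5]=3  [2,4,5]=3  [3,4,5]=1
  size 4 → [0,1,2,5]=12  [0,1,4,5]=6  [1,2,4,5]=12  [1,3,4,5]=4  [2,3,4,5]=4
  first=0(o) contributes 20
  first=2(e) contributes 10
  first=3(c) contributes 30
|[w]| = 60

60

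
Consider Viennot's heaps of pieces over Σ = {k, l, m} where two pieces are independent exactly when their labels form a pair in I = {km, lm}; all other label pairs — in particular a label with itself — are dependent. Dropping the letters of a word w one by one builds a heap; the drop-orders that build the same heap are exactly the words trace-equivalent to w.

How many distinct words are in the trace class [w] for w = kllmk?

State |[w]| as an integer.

5

0(k) covers ∅
1(l) covers 0:k
2(l) covers 1:l
3(m) covers ∅
4(k) covers 2:l
floor of heap: 0:k, 3:m
completions by unplaced set U, small U first (add the entries for U minus each lowest piece of U):
  |U|=1: {3}:1  {4}:1
  |U|=2: {2,4}:1  {3,4}:2
  |U|=3: {1,2,4}:1  {2,3,4}:3
  start at 0(k): 4
  start at 3(m): 1
sum over floor = 5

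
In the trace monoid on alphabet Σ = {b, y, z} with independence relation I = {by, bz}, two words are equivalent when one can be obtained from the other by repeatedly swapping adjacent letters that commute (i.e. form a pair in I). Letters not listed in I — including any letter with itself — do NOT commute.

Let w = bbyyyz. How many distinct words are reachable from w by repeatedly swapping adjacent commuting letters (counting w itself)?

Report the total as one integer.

15

#0=b has no predecessor
#1=b depends on [0:b]
#2=y has no predecessor
#3=y depends on [2:y]
#4=y depends on [3:y]
#5=z depends on [4:y]
sources: [0:b, 2:y]
N(rest) = Σ N(rest − s) over sources s of rest; N(one piece) = 1:
  size 1 → [1]=1  [5]=1
  size 2 → [0,1]=1  [1,5]=2  [4,5]=1
  size 3 → [0,1,5]=3  [1,4,5]=3  [3,4,5]=1
  size 4 → [0,1,4,5]=6  [1,3,4,5]=4  [2,3,4,5]=1
  first=0(b) contributes 5
  first=2(y) contributes 10
|[w]| = 15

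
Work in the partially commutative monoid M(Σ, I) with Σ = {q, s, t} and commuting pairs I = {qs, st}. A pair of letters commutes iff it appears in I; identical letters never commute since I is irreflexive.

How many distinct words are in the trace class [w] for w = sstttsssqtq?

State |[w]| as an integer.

0(s) covers ∅
1(s) covers 0:s
2(t) covers ∅
3(t) covers 2:t
4(t) covers 3:t
5(s) covers 1:s
6(s) covers 5:s
7(s) covers 6:s
8(q) covers 4:t
9(t) covers 8:q
10(q) covers 9:t
floor of heap: 0:s, 2:t
completions by unplaced set U, small U first (add the entries for U minus each lowest piece of U):
  |U|=1: {7}:1  {10}:1
  |U|=2: {6,7}:1  {7,10}:2  {9,10}:1
  |U|=3: {5,6,7}:1  {6,7,10}:3  {7,9,10}:3  {8,9,10}:1
  |U|=4: {1,5,6,7}:1  {4,8,9,10}:1  {5,6,7,10}:4  {6,7,9,10}:6  {7,8,9,10}:4
  |U|=5: {0,1,5,6,7}:1  {1,5,6,7,10}:5  {3,4,8,9,10}:1  {4,7,8,9,10}:5  {5,6,7,9,10}:10  {6,7,8,9,10}:10
  |U|=6: {0,1,5,6,7,10}:6  {1,5,6,7,9,10}:15  {2,3,4,8,9,10}:1  {3,4,7,8,9,10}:6  {4,6,7,8,9,10}:15  {5,6,7,8,9,10}:20
  |U|=7: {0,1,5,6,7,9,10}:21  {1,5,6,7,8,9,10}:35  {2,3,4,7,8,9,10}:7  {3,4,6,7,8,9,10}:21  {4,5,6,7,8,9,10}:35
  |U|=8: {0,1,5,6,7,8,9,10}:56  {1,4,5,6,7,8,9,10}:70  {2,3,4,6,7,8,9,10}:28  {3,4,5,6,7,8,9,10}:56
  |U|=9: {0,1,4,5,6,7,8,9,10}:126  {1,3,4,5,6,7,8,9,10}:126  {2,3,4,5,6,7,8,9,10}:84
  start at 0(s): 210
  start at 2(t): 252
sum over floor = 462

462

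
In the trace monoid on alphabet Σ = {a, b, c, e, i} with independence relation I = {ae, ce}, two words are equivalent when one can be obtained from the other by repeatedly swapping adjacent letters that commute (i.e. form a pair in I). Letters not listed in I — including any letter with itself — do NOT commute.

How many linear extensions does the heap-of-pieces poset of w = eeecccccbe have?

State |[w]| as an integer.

#0=e has no predecessor
#1=e depends on [0:e]
#2=e depends on [1:e]
#3=c has no predecessor
#4=c depends on [3:c]
#5=c depends on [4:c]
#6=c depends on [5:c]
#7=c depends on [6:c]
#8=b depends on [2:e, 7:c]
#9=e depends on [8:b]
sources: [0:e, 3:c]
N(rest) = Σ N(rest − s) over sources s of rest; N(one piece) = 1:
  size 1 → [9]=1
  size 2 → [8,9]=1
  size 3 → [2,8,9]=1  [7,8,9]=1
  size 4 → [1,2,8,9]=1  [2,7,8,9]=2  [6,7,8,9]=1
  size 5 → [0,1,2,8,9]=1  [1,2,7,8,9]=3  [2,6,7,8,9]=3  [5,6,7,8,9]=1
  size 6 → [0,1,2,7,8,9]=4  [1,2,6,7,8,9]=6  [2,5,6,7,8,9]=4  [4,5,6,7,8,9]=1
  size 7 → [0,1,2,6,7,8,9]=10  [1,2,5,6,7,8,9]=10  [2,4,5,6,7,8,9]=5  [3,4,5,6,7,8,9]=1
  size 8 → [0,1,2,5,6,7,8,9]=20  [1,2,4,5,6,7,8,9]=15  [2,3,4,5,6,7,8,9]=6
  first=0(e) contributes 21
  first=3(c) contributes 35
|[w]| = 56

56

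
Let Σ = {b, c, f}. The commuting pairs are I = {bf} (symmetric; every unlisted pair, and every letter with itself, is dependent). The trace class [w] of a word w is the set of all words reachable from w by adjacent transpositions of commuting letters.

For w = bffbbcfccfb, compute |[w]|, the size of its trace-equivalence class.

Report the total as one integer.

0(b) covers ∅
1(f) covers ∅
2(f) covers 1:f
3(b) covers 0:b
4(b) covers 3:b
5(c) covers 2:f, 4:b
6(f) covers 5:c
7(c) covers 6:f
8(c) covers 7:c
9(f) covers 8:c
10(b) covers 8:c
floor of heap: 0:b, 1:f
completions by unplaced set U, small U first (add the entries for U minus each lowest piece of U):
  |U|=1: {9}:1  {10}:1
  |U|=2: {9,10}:2
  |U|=3: {8,9,10}:2
  |U|=4: {7,8,9,10}:2
  |U|=5: {6,7,8,9,10}:2
  |U|=6: {5,6,7,8,9,10}:2
  |U|=7: {2,5,6,7,8,9,10}:2  {4,5,6,7,8,9,10}:2
  |U|=8: {1,2,5,6,7,8,9,10}:2  {2,4,5,6,7,8,9,10}:4  {3,4,5,6,7,8,9,10}:2
  |U|=9: {0,3,4,5,6,7,8,9,10}:2  {1,2,4,5,6,7,8,9,10}:6  {2,3,4,5,6,7,8,9,10}:6
  start at 0(b): 12
  start at 1(f): 8
sum over floor = 20

20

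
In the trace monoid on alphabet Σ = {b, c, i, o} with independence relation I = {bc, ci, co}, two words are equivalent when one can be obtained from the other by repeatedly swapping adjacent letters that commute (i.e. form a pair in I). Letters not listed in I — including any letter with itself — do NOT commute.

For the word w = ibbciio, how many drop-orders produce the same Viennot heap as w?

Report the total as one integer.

#0=i has no predecessor
#1=b depends on [0:i]
#2=b depends on [1:b]
#3=c has no predecessor
#4=i depends on [2:b]
#5=i depends on [4:i]
#6=o depends on [5:i]
sources: [0:i, 3:c]
N(rest) = Σ N(rest − s) over sources s of rest; N(one piece) = 1:
  size 1 → [3]=1  [6]=1
  size 2 → [3,6]=2  [5,6]=1
  size 3 → [3,5,6]=3  [4,5,6]=1
  size 4 → [2,4,5,6]=1  [3,4,5,6]=4
  size 5 → [1,2,4,5,6]=1  [2,3,4,5,6]=5
  first=0(i) contributes 6
  first=3(c) contributes 1
|[w]| = 7

7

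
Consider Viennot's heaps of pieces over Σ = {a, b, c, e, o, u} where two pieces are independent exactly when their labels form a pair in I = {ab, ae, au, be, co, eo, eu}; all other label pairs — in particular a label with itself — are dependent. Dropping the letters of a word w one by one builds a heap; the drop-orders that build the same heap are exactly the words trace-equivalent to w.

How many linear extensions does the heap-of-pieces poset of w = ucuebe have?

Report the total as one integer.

0(u) covers ∅
1(c) covers 0:u
2(u) covers 1:c
3(e) covers 1:c
4(b) covers 2:u
5(e) covers 3:e
floor of heap: 0:u
completions by unplaced set U, small U first (add the entries for U minus each lowest piece of U):
  |U|=1: {4}:1  {5}:1
  |U|=2: {2,4}:1  {3,5}:1  {4,5}:2
  |U|=3: {2,4,5}:3  {3,4,5}:3
  |U|=4: {2,3,4,5}:6
  start at 0(u): 6

6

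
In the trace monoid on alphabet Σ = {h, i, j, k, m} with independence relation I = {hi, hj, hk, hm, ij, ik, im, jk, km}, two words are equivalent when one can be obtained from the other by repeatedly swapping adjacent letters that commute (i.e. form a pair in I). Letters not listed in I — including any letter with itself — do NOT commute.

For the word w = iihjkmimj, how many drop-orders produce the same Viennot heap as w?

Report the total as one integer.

0(i) covers ∅
1(i) covers 0:i
2(h) covers ∅
3(j) covers ∅
4(k) covers ∅
5(m) covers 3:j
6(i) covers 1:i
7(m) covers 5:m
8(j) covers 7:m
floor of heap: 0:i, 2:h, 3:j, 4:k
completions by unplaced set U, small U first (add the entries for U minus each lowest piece of U):
  |U|=1: {2}:1  {4}:1  {6}:1  {8}:1
  |U|=2: {1,6}:1  {2,4}:2  {2,6}:2  {2,8}:2  {4,6}:2  {4,8}:2  {6,8}:2  {7,8}:1
  |U|=3: {0,1,6}:1  {1,2,6}:3  {1,4,6}:3  {1,6,8}:3  {2,4,6}:6  {2,4,8}:6  {2,6,8}:6  {2,7,8}:3  {4,6,8}:6  {4,7,8}:3  {5,7,8}:1  {6,7,8}:3
  |U|=4: {0,1,2,6}:4  {0,1,4,6}:4  {0,1,6,8}:4  {1,2,4,6}:12  {1,2,6,8}:12  {1,4,6,8}:12  {1,6,7,8}:6  {2,4,6,8}:24  {2,4,7,8}:12  {2,5,7,8}:4  {2,6,7,8}:12  {3,5,7,8}:1  {4,5,7,8}:4  {4,6,7,8}:12  {5,6,7,8}:4
  |U|=5: {0,1,2,4,6}:20  {0,1,2,6,8}:20  {0,1,4,6,8}:20  {0,1,6,7,8}:10  {1,2,4,6,8}:60  {1,2,6,7,8}:30  {1,4,6,7,8}:30  {1,5,6,7,8}:10  {2,3,5,7,8}:5  {2,4,5,7,8}:20  {2,4,6,7,8}:60  {2,5,6,7,8}:20  {3,4,5,7,8}:5  {3,5,6,7,8}:5  {4,5,6,7,8}:20
  |U|=6: {0,1,2,4,6,8}:120  {0,1,2,6,7,8}:60  {0,1,4,6,7,8}:60  {0,1,5,6,7,8}:20  {1,2,4,6,7,8}:180  {1,2,5,6,7,8}:60  {1,3,5,6,7,8}:15  {1,4,5,6,7,8}:60  {2,3,4,5,7,8}:30  {2,3,5,6,7,8}:30  {2,4,5,6,7,8}:120  {3,4,5,6,7,8}:30
  |U|=7: {0,1,2,4,6,7,8}:420  {0,1,2,5,6,7,8}:140  {0,1,3,5,6,7,8}:35  {0,1,4,5,6,7,8}:140  {1,2,3,5,6,7,8}:105  {1,2,4,5,6,7,8}:420  {1,3,4,5,6,7,8}:105  {2,3,4,5,6,7,8}:210
  start at 0(i): 840
  start at 2(h): 280
  start at 3(j): 1120
  start at 4(k): 280
sum over floor = 2520

2520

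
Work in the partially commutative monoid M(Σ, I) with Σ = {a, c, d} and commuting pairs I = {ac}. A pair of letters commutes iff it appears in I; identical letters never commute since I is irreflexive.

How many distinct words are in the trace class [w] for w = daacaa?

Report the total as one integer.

5

piece 0:d — minimal
piece 1:a rests on {0:d}
piece 2:a rests on {1:a}
piece 3:c rests on {0:d}
piece 4:a rests on {2:a}
piece 5:a rests on {4:a}
minimal pieces: {0:d}
ways to finish when only these pieces remain (= sum over removing one remaining piece with nothing left below it):
  1 left: {3}→1  {5}→1
  2 left: {3,5}→2  {4,5}→1
  3 left: {2,4,5}→1  {3,4,5}→3
  4 left: {1,2,4,5}→1  {2,3,4,5}→4
  placing 0:d first → 5 extensions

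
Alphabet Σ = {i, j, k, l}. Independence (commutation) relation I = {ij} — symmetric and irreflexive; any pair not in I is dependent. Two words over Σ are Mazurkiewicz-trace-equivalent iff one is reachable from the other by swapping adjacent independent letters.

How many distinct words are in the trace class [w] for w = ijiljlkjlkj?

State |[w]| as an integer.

drop 0:i onto floor
drop 1:j onto floor
drop 2:i onto {0:i}
drop 3:l onto {1:j, 2:i}
drop 4:j onto {3:l}
drop 5:l onto {4:j}
drop 6:k onto {5:l}
drop 7:j onto {6:k}
drop 8:l onto {7:j}
drop 9:k onto {8:l}
drop 10:j onto {9:k}
ground layer = {0:i, 1:j}
drop-orders for the pieces not yet dropped (sum over which currently-grounded one goes next):
  1 to go: {10} 1
  2 to go: {9,10} 1
  3 to go: {8,9,10} 1
  4 to go: {7,8,9,10} 1
  5 to go: {6,7,8,9,10} 1
  6 to go: {5,6,7,8,9,10} 1
  7 to go: {4,5,6,7,8,9,10} 1
  8 to go: {3,4,5,6,7,8,9,10} 1
  9 to go: {1,3,4,5,6,7,8,9,10} 1  {2,3,4,5,6,7,8,9,10} 1
  if 0:i drops first: 2 orders
  if 1:j drops first: 1 orders
heap linearizations: 3

3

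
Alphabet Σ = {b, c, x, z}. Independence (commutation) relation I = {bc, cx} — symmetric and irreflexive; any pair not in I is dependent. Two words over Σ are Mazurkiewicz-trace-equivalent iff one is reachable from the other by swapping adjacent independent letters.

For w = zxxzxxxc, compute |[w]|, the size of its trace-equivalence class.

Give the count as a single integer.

4

#0=z has no predecessor
#1=x depends on [0:z]
#2=x depends on [1:x]
#3=z depends on [2:x]
#4=x depends on [3:z]
#5=x depends on [4:x]
#6=x depends on [5:x]
#7=c depends on [3:z]
sources: [0:z]
N(rest) = Σ N(rest − s) over sources s of rest; N(one piece) = 1:
  size 1 → [6]=1  [7]=1
  size 2 → [5,6]=1  [6,7]=2
  size 3 → [4,5,6]=1  [5,6,7]=3
  size 4 → [4,5,6,7]=4
  size 5 → [3,4,5,6,7]=4
  size 6 → [2,3,4,5,6,7]=4
  first=0(z) contributes 4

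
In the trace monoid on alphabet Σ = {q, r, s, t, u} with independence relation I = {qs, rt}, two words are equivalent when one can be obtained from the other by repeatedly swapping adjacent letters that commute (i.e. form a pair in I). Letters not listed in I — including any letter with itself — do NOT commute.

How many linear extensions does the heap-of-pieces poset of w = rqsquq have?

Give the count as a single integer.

3

piece 0:r — minimal
piece 1:q rests on {0:r}
piece 2:s rests on {0:r}
piece 3:q rests on {1:q}
piece 4:u rests on {2:s, 3:q}
piece 5:q rests on {4:u}
minimal pieces: {0:r}
ways to finish when only these pieces remain (= sum over removing one remaining piece with nothing left below it):
  1 left: {5}→1
  2 left: {4,5}→1
  3 left: {2,4,5}→1  {3,4,5}→1
  4 left: {1,3,4,5}→1  {2,3,4,5}→2
  placing 0:r first → 3 extensions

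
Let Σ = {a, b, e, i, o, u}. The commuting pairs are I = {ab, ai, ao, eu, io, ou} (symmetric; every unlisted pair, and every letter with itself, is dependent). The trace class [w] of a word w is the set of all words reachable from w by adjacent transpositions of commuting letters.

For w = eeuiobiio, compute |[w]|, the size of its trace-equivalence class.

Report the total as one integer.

drop 0:e onto floor
drop 1:e onto {0:e}
drop 2:u onto floor
drop 3:i onto {1:e, 2:u}
drop 4:o onto {1:e}
drop 5:b onto {3:i, 4:o}
drop 6:i onto {5:b}
drop 7:i onto {6:i}
drop 8:o onto {5:b}
ground layer = {0:e, 2:u}
drop-orders for the pieces not yet dropped (sum over which currently-grounded one goes next):
  1 to go: {7} 1  {8} 1
  2 to go: {6,7} 1  {7,8} 2
  3 to go: {6,7,8} 3
  4 to go: {5,6,7,8} 3
  5 to go: {3,5,6,7,8} 3  {4,5,6,7,8} 3
  6 to go: {2,3,5,6,7,8} 3  {3,4,5,6,7,8} 6
  7 to go: {1,3,4,5,6,7,8} 6  {2,3,4,5,6,7,8} 9
  if 0:e drops first: 15 orders
  if 2:u drops first: 6 orders
heap linearizations: 21

21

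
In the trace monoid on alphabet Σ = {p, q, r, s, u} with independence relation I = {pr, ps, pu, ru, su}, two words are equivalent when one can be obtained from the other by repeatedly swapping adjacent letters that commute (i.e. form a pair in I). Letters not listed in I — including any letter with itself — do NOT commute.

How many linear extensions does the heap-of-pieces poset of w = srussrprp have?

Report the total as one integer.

drop 0:s onto floor
drop 1:r onto {0:s}
drop 2:u onto floor
drop 3:s onto {1:r}
drop 4:s onto {3:s}
drop 5:r onto {4:s}
drop 6:p onto floor
drop 7:r onto {5:r}
drop 8:p onto {6:p}
ground layer = {0:s, 2:u, 6:p}
drop-orders for the pieces not yet dropped (sum over which currently-grounded one goes next):
  1 to go: {2} 1  {7} 1  {8} 1
  2 to go: {2,7} 2  {2,8} 2  {5,7} 1  {6,8} 1  {7,8} 2
  3 to go: {2,5,7} 3  {2,6,8} 3  {2,7,8} 6  {4,5,7} 1  {5,7,8} 3  {6,7,8} 3
  4 to go: {2,4,5,7} 4  {2,5,7,8} 12  {2,6,7,8} 12  {3,4,5,7} 1  {4,5,7,8} 4  {5,6,7,8} 6
  5 to go: {1,3,4,5,7} 1  {2,3,4,5,7} 5  {2,4,5,7,8} 20  {2,5,6,7,8} 30  {3,4,5,7,8} 5  {4,5,6,7,8} 10
  6 to go: {0,1,3,4,5,7} 1  {1,2,3,4,5,7} 6  {1,3,4,5,7,8} 6  {2,3,4,5,7,8} 30  {2,4,5,6,7,8} 60  {3,4,5,6,7,8} 15
  7 to go: {0,1,2,3,4,5,7} 7  {0,1,3,4,5,7,8} 7  {1,2,3,4,5,7,8} 42  {1,3,4,5,6,7,8} 21  {2,3,4,5,6,7,8} 105
  if 0:s drops first: 168 orders
  if 2:u drops first: 28 orders
  if 6:p drops first: 56 orders
heap linearizations: 252

252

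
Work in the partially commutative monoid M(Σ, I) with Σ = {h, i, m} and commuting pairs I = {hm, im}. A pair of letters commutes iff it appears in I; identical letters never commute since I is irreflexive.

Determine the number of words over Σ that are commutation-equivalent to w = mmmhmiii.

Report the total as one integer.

0(m) covers ∅
1(m) covers 0:m
2(m) covers 1:m
3(h) covers ∅
4(m) covers 2:m
5(i) covers 3:h
6(i) covers 5:i
7(i) covers 6:i
floor of heap: 0:m, 3:h
completions by unplaced set U, small U first (add the entries for U minus each lowest piece of U):
  |U|=1: {4}:1  {7}:1
  |U|=2: {2,4}:1  {4,7}:2  {6,7}:1
  |U|=3: {1,2,4}:1  {2,4,7}:3  {4,6,7}:3  {5,6,7}:1
  |U|=4: {0,1,2,4}:1  {1,2,4,7}:4  {2,4,6,7}:6  {3,5,6,7}:1  {4,5,6,7}:4
  |U|=5: {0,1,2,4,7}:5  {1,2,4,6,7}:10  {2,4,5,6,7}:10  {3,4,5,6,7}:5
  |U|=6: {0,1,2,4,6,7}:15  {1,2,4,5,6,7}:20  {2,3,4,5,6,7}:15
  start at 0(m): 35
  start at 3(h): 35
sum over floor = 70

70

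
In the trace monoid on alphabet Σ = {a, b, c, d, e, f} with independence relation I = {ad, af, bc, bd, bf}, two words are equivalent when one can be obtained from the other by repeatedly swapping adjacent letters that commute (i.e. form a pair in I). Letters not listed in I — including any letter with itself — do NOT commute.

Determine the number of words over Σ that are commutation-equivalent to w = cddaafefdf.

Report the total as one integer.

10

0(c) covers ∅
1(d) covers 0:c
2(d) covers 1:d
3(a) covers 0:c
4(a) covers 3:a
5(f) covers 2:d
6(e) covers 4:a, 5:f
7(f) covers 6:e
8(d) covers 7:f
9(f) covers 8:d
floor of heap: 0:c
completions by unplaced set U, small U first (add the entries for U minus each lowest piece of U):
  |U|=1: {9}:1
  |U|=2: {8,9}:1
  |U|=3: {7,8,9}:1
  |U|=4: {6,7,8,9}:1
  |U|=5: {4,6,7,8,9}:1  {5,6,7,8,9}:1
  |U|=6: {2,5,6,7,8,9}:1  {3,4,6,7,8,9}:1  {4,5,6,7,8,9}:2
  |U|=7: {1,2,5,6,7,8,9}:1  {2,4,5,6,7,8,9}:3  {3,4,5,6,7,8,9}:3
  |U|=8: {1,2,4,5,6,7,8,9}:4  {2,3,4,5,6,7,8,9}:6
  start at 0(c): 10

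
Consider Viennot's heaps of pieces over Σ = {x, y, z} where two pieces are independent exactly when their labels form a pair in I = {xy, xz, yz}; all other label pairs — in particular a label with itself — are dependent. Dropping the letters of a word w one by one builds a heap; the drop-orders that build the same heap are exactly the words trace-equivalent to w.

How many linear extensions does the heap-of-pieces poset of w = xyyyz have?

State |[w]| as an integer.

20

piece 0:x — minimal
piece 1:y — minimal
piece 2:y rests on {1:y}
piece 3:y rests on {2:y}
piece 4:z — minimal
minimal pieces: {0:x, 1:y, 4:z}
ways to finish when only these pieces remain (= sum over removing one remaining piece with nothing left below it):
  1 left: {0}→1  {3}→1  {4}→1
  2 left: {0,3}→2  {0,4}→2  {2,3}→1  {3,4}→2
  3 left: {0,2,3}→3  {0,3,4}→6  {1,2,3}→1  {2,3,4}→3
  placing 0:x first → 4 extensions
  placing 1:y first → 12 extensions
  placing 4:z first → 4 extensions
total linear extensions = 20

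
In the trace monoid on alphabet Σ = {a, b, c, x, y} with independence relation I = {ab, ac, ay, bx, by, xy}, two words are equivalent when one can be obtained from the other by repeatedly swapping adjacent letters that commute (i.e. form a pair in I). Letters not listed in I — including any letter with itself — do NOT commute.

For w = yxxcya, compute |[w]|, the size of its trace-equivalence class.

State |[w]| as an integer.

10

0(y) covers ∅
1(x) covers ∅
2(x) covers 1:x
3(c) covers 0:y, 2:x
4(y) covers 3:c
5(a) covers 2:x
floor of heap: 0:y, 1:x
completions by unplaced set U, small U first (add the entries for U minus each lowest piece of U):
  |U|=1: {4}:1  {5}:1
  |U|=2: {3,4}:1  {4,5}:2
  |U|=3: {0,3,4}:1  {3,4,5}:3
  |U|=4: {0,3,4,5}:4  {2,3,4,5}:3
  start at 0(y): 3
  start at 1(x): 7
sum over floor = 10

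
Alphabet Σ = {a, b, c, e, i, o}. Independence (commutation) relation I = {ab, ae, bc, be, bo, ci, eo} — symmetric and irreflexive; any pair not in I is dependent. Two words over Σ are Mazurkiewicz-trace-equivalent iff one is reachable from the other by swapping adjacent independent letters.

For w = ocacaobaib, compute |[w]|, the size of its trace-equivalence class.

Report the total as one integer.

8

#0=o has no predecessor
#1=c depends on [0:o]
#2=a depends on [1:c]
#3=c depends on [2:a]
#4=a depends on [3:c]
#5=o depends on [4:a]
#6=b has no predecessor
#7=a depends on [5:o]
#8=i depends on [6:b, 7:a]
#9=b depends on [8:i]
sources: [0:o, 6:b]
N(rest) = Σ N(rest − s) over sources s of rest; N(one piece) = 1:
  size 1 → [9]=1
  size 2 → [8,9]=1
  size 3 → [6,8,9]=1  [7,8,9]=1
  size 4 → [5,7,8,9]=1  [6,7,8,9]=2
  size 5 → [4,5,7,8,9]=1  [5,6,7,8,9]=3
  size 6 → [3,4,5,7,8,9]=1  [4,5,6,7,8,9]=4
  size 7 → [2,3,4,5,7,8,9]=1  [3,4,5,6,7,8,9]=5
  size 8 → [1,2,3,4,5,7,8,9]=1  [2,3,4,5,6,7,8,9]=6
  first=0(o) contributes 7
  first=6(b) contributes 1
|[w]| = 8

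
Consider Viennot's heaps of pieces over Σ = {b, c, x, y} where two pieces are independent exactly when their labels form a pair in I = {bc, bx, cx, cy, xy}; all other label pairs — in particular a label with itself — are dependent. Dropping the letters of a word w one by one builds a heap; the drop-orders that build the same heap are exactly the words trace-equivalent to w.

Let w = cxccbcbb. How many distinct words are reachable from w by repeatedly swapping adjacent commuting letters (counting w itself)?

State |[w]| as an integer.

drop 0:c onto floor
drop 1:x onto floor
drop 2:c onto {0:c}
drop 3:c onto {2:c}
drop 4:b onto floor
drop 5:c onto {3:c}
drop 6:b onto {4:b}
drop 7:b onto {6:b}
ground layer = {0:c, 1:x, 4:b}
drop-orders for the pieces not yet dropped (sum over which currently-grounded one goes next):
  1 to go: {1} 1  {5} 1  {7} 1
  2 to go: {1,5} 2  {1,7} 2  {3,5} 1  {5,7} 2  {6,7} 1
  3 to go: {1,3,5} 3  {1,5,7} 6  {1,6,7} 3  {2,3,5} 1  {3,5,7} 3  {4,6,7} 1  {5,6,7} 3
  4 to go: {0,2,3,5} 1  {1,2,3,5} 4  {1,3,5,7} 12  {1,4,6,7} 4  {1,5,6,7} 12  {2,3,5,7} 4  {3,5,6,7} 6  {4,5,6,7} 4
  5 to go: {0,1,2,3,5} 5  {0,2,3,5,7} 5  {1,2,3,5,7} 20  {1,3,5,6,7} 30  {1,4,5,6,7} 20  {2,3,5,6,7} 10  {3,4,5,6,7} 10
  6 to go: {0,1,2,3,5,7} 30  {0,2,3,5,6,7} 15  {1,2,3,5,6,7} 60  {1,3,4,5,6,7} 60  {2,3,4,5,6,7} 20
  if 0:c drops first: 140 orders
  if 1:x drops first: 35 orders
  if 4:b drops first: 105 orders
heap linearizations: 280

280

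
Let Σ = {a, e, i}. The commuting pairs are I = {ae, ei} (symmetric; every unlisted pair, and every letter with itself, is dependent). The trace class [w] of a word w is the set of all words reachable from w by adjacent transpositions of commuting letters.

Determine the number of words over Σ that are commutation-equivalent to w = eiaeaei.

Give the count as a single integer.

35

piece 0:e — minimal
piece 1:i — minimal
piece 2:a rests on {1:i}
piece 3:e rests on {0:e}
piece 4:a rests on {2:a}
piece 5:e rests on {3:e}
piece 6:i rests on {4:a}
minimal pieces: {0:e, 1:i}
ways to finish when only these pieces remain (= sum over removing one remaining piece with nothing left below it):
  1 left: {5}→1  {6}→1
  2 left: {3,5}→1  {4,6}→1  {5,6}→2
  3 left: {0,3,5}→1  {2,4,6}→1  {3,5,6}→3  {4,5,6}→3
  4 left: {0,3,5,6}→4  {1,2,4,6}→1  {2,4,5,6}→4  {3,4,5,6}→6
  5 left: {0,3,4,5,6}→10  {1,2,4,5,6}→5  {2,3,4,5,6}→10
  placing 0:e first → 15 extensions
  placing 1:i first → 20 extensions
total linear extensions = 35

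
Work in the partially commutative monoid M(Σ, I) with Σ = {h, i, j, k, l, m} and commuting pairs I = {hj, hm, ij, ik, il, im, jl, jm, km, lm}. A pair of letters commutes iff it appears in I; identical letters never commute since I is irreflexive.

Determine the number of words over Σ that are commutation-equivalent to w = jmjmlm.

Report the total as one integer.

drop 0:j onto floor
drop 1:m onto floor
drop 2:j onto {0:j}
drop 3:m onto {1:m}
drop 4:l onto floor
drop 5:m onto {3:m}
ground layer = {0:j, 1:m, 4:l}
drop-orders for the pieces not yet dropped (sum over which currently-grounded one goes next):
  1 to go: {2} 1  {4} 1  {5} 1
  2 to go: {0,2} 1  {2,4} 2  {2,5} 2  {3,5} 1  {4,5} 2
  3 to go: {0,2,4} 3  {0,2,5} 3  {1,3,5} 1  {2,3,5} 3  {2,4,5} 6  {3,4,5} 3
  4 to go: {0,2,3,5} 6  {0,2,4,5} 12  {1,2,3,5} 4  {1,3,4,5} 4  {2,3,4,5} 12
  if 0:j drops first: 20 orders
  if 1:m drops first: 30 orders
  if 4:l drops first: 10 orders
heap linearizations: 60

60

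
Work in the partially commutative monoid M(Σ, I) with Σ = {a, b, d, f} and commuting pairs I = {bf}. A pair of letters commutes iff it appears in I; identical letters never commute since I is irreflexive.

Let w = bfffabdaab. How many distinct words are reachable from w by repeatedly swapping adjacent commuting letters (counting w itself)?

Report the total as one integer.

4

#0=b has no predecessor
#1=f has no predecessor
#2=f depends on [1:f]
#3=f depends on [2:f]
#4=a depends on [0:b, 3:f]
#5=b depends on [4:a]
#6=d depends on [5:b]
#7=a depends on [6:d]
#8=a depends on [7:a]
#9=b depends on [8:a]
sources: [0:b, 1:f]
N(rest) = Σ N(rest − s) over sources s of rest; N(one piece) = 1:
  size 1 → [9]=1
  size 2 → [8,9]=1
  size 3 → [7,8,9]=1
  size 4 → [6,7,8,9]=1
  size 5 → [5,6,7,8,9]=1
  size 6 → [4,5,6,7,8,9]=1
  size 7 → [0,4,5,6,7,8,9]=1  [3,4,5,6,7,8,9]=1
  size 8 → [0,3,4,5,6,7,8,9]=2  [2,3,4,5,6,7,8,9]=1
  first=0(b) contributes 1
  first=1(f) contributes 3
|[w]| = 4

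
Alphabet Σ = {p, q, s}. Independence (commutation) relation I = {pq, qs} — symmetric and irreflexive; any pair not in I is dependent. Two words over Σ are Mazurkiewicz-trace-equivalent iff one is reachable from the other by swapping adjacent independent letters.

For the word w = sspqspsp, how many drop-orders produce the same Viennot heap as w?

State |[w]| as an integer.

0(s) covers ∅
1(s) covers 0:s
2(p) covers 1:s
3(q) covers ∅
4(s) covers 2:p
5(p) covers 4:s
6(s) covers 5:p
7(p) covers 6:s
floor of heap: 0:s, 3:q
completions by unplaced set U, small U first (add the entries for U minus each lowest piece of U):
  |U|=1: {3}:1  {7}:1
  |U|=2: {3,7}:2  {6,7}:1
  |U|=3: {3,6,7}:3  {5,6,7}:1
  |U|=4: {3,5,6,7}:4  {4,5,6,7}:1
  |U|=5: {2,4,5,6,7}:1  {3,4,5,6,7}:5
  |U|=6: {1,2,4,5,6,7}:1  {2,3,4,5,6,7}:6
  start at 0(s): 7
  start at 3(q): 1
sum over floor = 8

8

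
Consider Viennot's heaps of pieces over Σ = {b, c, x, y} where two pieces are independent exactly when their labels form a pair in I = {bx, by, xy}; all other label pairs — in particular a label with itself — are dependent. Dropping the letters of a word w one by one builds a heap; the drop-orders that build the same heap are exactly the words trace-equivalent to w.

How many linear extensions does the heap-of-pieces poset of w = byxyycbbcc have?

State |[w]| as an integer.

#0=b has no predecessor
#1=y has no predecessor
#2=x has no predecessor
#3=y depends on [1:y]
#4=y depends on [3:y]
#5=c depends on [0:b, 2:x, 4:y]
#6=b depends on [5:c]
#7=b depends on [6:b]
#8=c depends on [7:b]
#9=c depends on [8:c]
sources: [0:b, 1:y, 2:x]
N(rest) = Σ N(rest − s) over sources s of rest; N(one piece) = 1:
  size 1 → [9]=1
  size 2 → [8,9]=1
  size 3 → [7,8,9]=1
  size 4 → [6,7,8,9]=1
  size 5 → [5,6,7,8,9]=1
  size 6 → [0,5,6,7,8,9]=1  [2,5,6,7,8,9]=1  [4,5,6,7,8,9]=1
  size 7 → [0,2,5,6,7,8,9]=2  [0,4,5,6,7,8,9]=2  [2,4,5,6,7,8,9]=2  [3,4,5,6,7,8,9]=1
  size 8 → [0,2,4,5,6,7,8,9]=6  [0,3,4,5,6,7,8,9]=3  [1,3,4,5,6,7,8,9]=1  [2,3,4,5,6,7,8,9]=3
  first=0(b) contributes 4
  first=1(y) contributes 12
  first=2(x) contributes 4
|[w]| = 20

20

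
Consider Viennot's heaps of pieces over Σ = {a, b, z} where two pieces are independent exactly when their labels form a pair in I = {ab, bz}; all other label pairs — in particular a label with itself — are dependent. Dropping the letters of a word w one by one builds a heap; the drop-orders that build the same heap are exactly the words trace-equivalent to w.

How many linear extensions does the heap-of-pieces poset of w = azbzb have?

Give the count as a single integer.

0(a) covers ∅
1(z) covers 0:a
2(b) covers ∅
3(z) covers 1:z
4(b) covers 2:b
floor of heap: 0:a, 2:b
completions by unplaced set U, small U first (add the entries for U minus each lowest piece of U):
  |U|=1: {3}:1  {4}:1
  |U|=2: {1,3}:1  {2,4}:1  {3,4}:2
  |U|=3: {0,1,3}:1  {1,3,4}:3  {2,3,4}:3
  start at 0(a): 6
  start at 2(b): 4
sum over floor = 10

10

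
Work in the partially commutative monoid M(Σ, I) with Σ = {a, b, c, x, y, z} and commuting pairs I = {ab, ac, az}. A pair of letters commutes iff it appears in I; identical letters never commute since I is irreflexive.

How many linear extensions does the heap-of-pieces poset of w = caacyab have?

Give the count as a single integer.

0(c) covers ∅
1(a) covers ∅
2(a) covers 1:a
3(c) covers 0:c
4(y) covers 2:a, 3:c
5(a) covers 4:y
6(b) covers 4:y
floor of heap: 0:c, 1:a
completions by unplaced set U, small U first (add the entries for U minus each lowest piece of U):
  |U|=1: {5}:1  {6}:1
  |U|=2: {5,6}:2
  |U|=3: {4,5,6}:2
  |U|=4: {2,4,5,6}:2  {3,4,5,6}:2
  |U|=5: {0,3,4,5,6}:2  {1,2,4,5,6}:2  {2,3,4,5,6}:4
  start at 0(c): 6
  start at 1(a): 6
sum over floor = 12

12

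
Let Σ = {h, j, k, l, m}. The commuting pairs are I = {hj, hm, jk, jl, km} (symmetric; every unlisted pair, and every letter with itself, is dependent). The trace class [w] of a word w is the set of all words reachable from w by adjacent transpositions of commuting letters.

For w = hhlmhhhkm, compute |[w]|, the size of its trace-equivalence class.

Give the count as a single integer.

15

drop 0:h onto floor
drop 1:h onto {0:h}
drop 2:l onto {1:h}
drop 3:m onto {2:l}
drop 4:h onto {2:l}
drop 5:h onto {4:h}
drop 6:h onto {5:h}
drop 7:k onto {6:h}
drop 8:m onto {3:m}
ground layer = {0:h}
drop-orders for the pieces not yet dropped (sum over which currently-grounded one goes next):
  1 to go: {7} 1  {8} 1
  2 to go: {3,8} 1  {6,7} 1  {7,8} 2
  3 to go: {3,7,8} 3  {5,6,7} 1  {6,7,8} 3
  4 to go: {3,6,7,8} 6  {4,5,6,7} 1  {5,6,7,8} 4
  5 to go: {3,5,6,7,8} 10  {4,5,6,7,8} 5
  6 to go: {3,4,5,6,7,8} 15
  7 to go: {2,3,4,5,6,7,8} 15
  if 0:h drops first: 15 orders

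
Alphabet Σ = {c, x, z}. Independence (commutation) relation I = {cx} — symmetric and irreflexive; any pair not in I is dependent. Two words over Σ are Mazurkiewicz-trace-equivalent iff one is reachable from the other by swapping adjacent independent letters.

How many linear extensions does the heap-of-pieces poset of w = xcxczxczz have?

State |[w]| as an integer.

12

piece 0:x — minimal
piece 1:c — minimal
piece 2:x rests on {0:x}
piece 3:c rests on {1:c}
piece 4:z rests on {2:x, 3:c}
piece 5:x rests on {4:z}
piece 6:c rests on {4:z}
piece 7:z rests on {5:x, 6:c}
piece 8:z rests on {7:z}
minimal pieces: {0:x, 1:c}
ways to finish when only these pieces remain (= sum over removing one remaining piece with nothing left below it):
  1 left: {8}→1
  2 left: {7,8}→1
  3 left: {5,7,8}→1  {6,7,8}→1
  4 left: {5,6,7,8}→2
  5 left: {4,5,6,7,8}→2
  6 left: {2,4,5,6,7,8}→2  {3,4,5,6,7,8}→2
  7 left: {0,2,4,5,6,7,8}→2  {1,3,4,5,6,7,8}→2  {2,3,4,5,6,7,8}→4
  placing 0:x first → 6 extensions
  placing 1:c first → 6 extensions
total linear extensions = 12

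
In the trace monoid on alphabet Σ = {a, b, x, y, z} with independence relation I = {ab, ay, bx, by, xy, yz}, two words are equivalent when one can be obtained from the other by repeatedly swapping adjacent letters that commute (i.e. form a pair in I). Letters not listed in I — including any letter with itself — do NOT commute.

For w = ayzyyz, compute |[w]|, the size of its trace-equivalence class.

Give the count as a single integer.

0(a) covers ∅
1(y) covers ∅
2(z) covers 0:a
3(y) covers 1:y
4(y) covers 3:y
5(z) covers 2:z
floor of heap: 0:a, 1:y
completions by unplaced set U, small U first (add the entries for U minus each lowest piece of U):
  |U|=1: {4}:1  {5}:1
  |U|=2: {2,5}:1  {3,4}:1  {4,5}:2
  |U|=3: {0,2,5}:1  {1,3,4}:1  {2,4,5}:3  {3,4,5}:3
  |U|=4: {0,2,4,5}:4  {1,3,4,5}:4  {2,3,4,5}:6
  start at 0(a): 10
  start at 1(y): 10
sum over floor = 20

20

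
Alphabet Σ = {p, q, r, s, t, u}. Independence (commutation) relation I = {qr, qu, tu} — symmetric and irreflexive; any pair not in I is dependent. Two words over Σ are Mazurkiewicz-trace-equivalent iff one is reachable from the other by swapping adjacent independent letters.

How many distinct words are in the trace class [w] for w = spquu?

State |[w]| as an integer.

3

#0=s has no predecessor
#1=p depends on [0:s]
#2=q depends on [1:p]
#3=u depends on [1:p]
#4=u depends on [3:u]
sources: [0:s]
N(rest) = Σ N(rest − s) over sources s of rest; N(one piece) = 1:
  size 1 → [2]=1  [4]=1
  size 2 → [2,4]=2  [3,4]=1
  size 3 → [2,3,4]=3
  first=0(s) contributes 3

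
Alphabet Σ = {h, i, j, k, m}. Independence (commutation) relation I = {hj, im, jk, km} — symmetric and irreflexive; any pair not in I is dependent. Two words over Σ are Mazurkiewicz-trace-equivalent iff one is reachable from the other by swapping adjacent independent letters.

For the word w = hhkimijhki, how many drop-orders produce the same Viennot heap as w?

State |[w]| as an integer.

#0=h has no predecessor
#1=h depends on [0:h]
#2=k depends on [1:h]
#3=i depends on [2:k]
#4=m depends on [1:h]
#5=i depends on [3:i]
#6=j depends on [4:m, 5:i]
#7=h depends on [4:m, 5:i]
#8=k depends on [7:h]
#9=i depends on [6:j, 8:k]
sources: [0:h]
N(rest) = Σ N(rest − s) over sources s of rest; N(one piece) = 1:
  size 1 → [9]=1
  size 2 → [6,9]=1  [8,9]=1
  size 3 → [6,8,9]=2  [7,8,9]=1
  size 4 → [6,7,8,9]=3
  size 5 → [4,6,7,8,9]=3  [5,6,7,8,9]=3
  size 6 → [3,5,6,7,8,9]=3  [4,5,6,7,8,9]=6
  size 7 → [2,3,5,6,7,8,9]=3  [3,4,5,6,7,8,9]=9
  size 8 → [2,3,4,5,6,7,8,9]=12
  first=0(h) contributes 12

12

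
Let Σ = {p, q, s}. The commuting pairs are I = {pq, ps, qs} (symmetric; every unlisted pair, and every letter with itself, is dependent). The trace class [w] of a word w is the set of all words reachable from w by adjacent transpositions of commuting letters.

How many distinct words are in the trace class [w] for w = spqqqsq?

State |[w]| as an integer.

0(s) covers ∅
1(p) covers ∅
2(q) covers ∅
3(q) covers 2:q
4(q) covers 3:q
5(s) covers 0:s
6(q) covers 4:q
floor of heap: 0:s, 1:p, 2:q
completions by unplaced set U, small U first (add the entries for U minus each lowest piece of U):
  |U|=1: {1}:1  {5}:1  {6}:1
  |U|=2: {0,5}:1  {1,5}:2  {1,6}:2  {4,6}:1  {5,6}:2
  |U|=3: {0,1,5}:3  {0,5,6}:3  {1,4,6}:3  {1,5,6}:6  {3,4,6}:1  {4,5,6}:3
  |U|=4: {0,1,5,6}:12  {0,4,5,6}:6  {1,3,4,6}:4  {1,4,5,6}:12  {2,3,4,6}:1  {3,4,5,6}:4
  |U|=5: {0,1,4,5,6}:30  {0,3,4,5,6}:10  {1,2,3,4,6}:5  {1,3,4,5,6}:20  {2,3,4,5,6}:5
  start at 0(s): 30
  start at 1(p): 15
  start at 2(q): 60
sum over floor = 105

105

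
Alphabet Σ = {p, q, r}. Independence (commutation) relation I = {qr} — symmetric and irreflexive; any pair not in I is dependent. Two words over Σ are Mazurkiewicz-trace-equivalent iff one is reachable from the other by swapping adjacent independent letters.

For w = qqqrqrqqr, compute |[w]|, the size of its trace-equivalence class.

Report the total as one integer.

84

drop 0:q onto floor
drop 1:q onto {0:q}
drop 2:q onto {1:q}
drop 3:r onto floor
drop 4:q onto {2:q}
drop 5:r onto {3:r}
drop 6:q onto {4:q}
drop 7:q onto {6:q}
drop 8:r onto {5:r}
ground layer = {0:q, 3:r}
drop-orders for the pieces not yet dropped (sum over which currently-grounded one goes next):
  1 to go: {7} 1  {8} 1
  2 to go: {5,8} 1  {6,7} 1  {7,8} 2
  3 to go: {3,5,8} 1  {4,6,7} 1  {5,7,8} 3  {6,7,8} 3
  4 to go: {2,4,6,7} 1  {3,5,7,8} 4  {4,6,7,8} 4  {5,6,7,8} 6
  5 to go: {1,2,4,6,7} 1  {2,4,6,7,8} 5  {3,5,6,7,8} 10  {4,5,6,7,8} 10
  6 to go: {0,1,2,4,6,7} 1  {1,2,4,6,7,8} 6  {2,4,5,6,7,8} 15  {3,4,5,6,7,8} 20
  7 to go: {0,1,2,4,6,7,8} 7  {1,2,4,5,6,7,8} 21  {2,3,4,5,6,7,8} 35
  if 0:q drops first: 56 orders
  if 3:r drops first: 28 orders
heap linearizations: 84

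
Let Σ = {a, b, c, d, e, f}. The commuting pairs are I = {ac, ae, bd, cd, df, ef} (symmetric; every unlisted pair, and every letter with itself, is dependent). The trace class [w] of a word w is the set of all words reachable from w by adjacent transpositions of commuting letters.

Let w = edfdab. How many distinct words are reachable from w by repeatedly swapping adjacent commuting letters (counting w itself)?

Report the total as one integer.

#0=e has no predecessor
#1=d depends on [0:e]
#2=f has no predecessor
#3=d depends on [1:d]
#4=a depends on [2:f, 3:d]
#5=b depends on [4:a]
sources: [0:e, 2:f]
N(rest) = Σ N(rest − s) over sources s of rest; N(one piece) = 1:
  size 1 → [5]=1
  size 2 → [4,5]=1
  size 3 → [2,4,5]=1  [3,4,5]=1
  size 4 → [1,3,4,5]=1  [2,3,4,5]=2
  first=0(e) contributes 3
  first=2(f) contributes 1
|[w]| = 4

4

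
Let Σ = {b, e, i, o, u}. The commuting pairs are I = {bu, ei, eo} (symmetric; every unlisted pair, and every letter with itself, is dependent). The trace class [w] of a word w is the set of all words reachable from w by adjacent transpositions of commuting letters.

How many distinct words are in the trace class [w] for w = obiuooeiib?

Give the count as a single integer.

#0=o has no predecessor
#1=b depends on [0:o]
#2=i depends on [1:b]
#3=u depends on [2:i]
#4=o depends on [3:u]
#5=o depends on [4:o]
#6=e depends on [3:u]
#7=i depends on [5:o]
#8=i depends on [7:i]
#9=b depends on [6:e, 8:i]
sources: [0:o]
N(rest) = Σ N(rest − s) over sources s of rest; N(one piece) = 1:
  size 1 → [9]=1
  size 2 → [6,9]=1  [8,9]=1
  size 3 → [6,8,9]=2  [7,8,9]=1
  size 4 → [5,7,8,9]=1  [6,7,8,9]=3
  size 5 → [4,5,7,8,9]=1  [5,6,7,8,9]=4
  size 6 → [4,5,6,7,8,9]=5
  size 7 → [3,4,5,6,7,8,9]=5
  size 8 → [2,3,4,5,6,7,8,9]=5
  first=0(o) contributes 5

5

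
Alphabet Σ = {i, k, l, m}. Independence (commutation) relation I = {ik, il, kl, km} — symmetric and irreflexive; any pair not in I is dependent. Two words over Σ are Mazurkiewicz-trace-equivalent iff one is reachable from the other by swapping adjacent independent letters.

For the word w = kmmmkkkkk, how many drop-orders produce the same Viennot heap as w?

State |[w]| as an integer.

84

#0=k has no predecessor
#1=m has no predecessor
#2=m depends on [1:m]
#3=m depends on [2:m]
#4=k depends on [0:k]
#5=k depends on [4:k]
#6=k depends on [5:k]
#7=k depends on [6:k]
#8=k depends on [7:k]
sources: [0:k, 1:m]
N(rest) = Σ N(rest − s) over sources s of rest; N(one piece) = 1:
  size 1 → [3]=1  [8]=1
  size 2 → [2,3]=1  [3,8]=2  [7,8]=1
  size 3 → [1,2,3]=1  [2,3,8]=3  [3,7,8]=3  [6,7,8]=1
  size 4 → [1,2,3,8]=4  [2,3,7,8]=6  [3,6,7,8]=4  [5,6,7,8]=1
  size 5 → [1,2,3,7,8]=10  [2,3,6,7,8]=10  [3,5,6,7,8]=5  [4,5,6,7,8]=1
  size 6 → [0,4,5,6,7,8]=1  [1,2,3,6,7,8]=20  [2,3,5,6,7,8]=15  [3,4,5,6,7,8]=6
  size 7 → [0,3,4,5,6,7,8]=7  [1,2,3,5,6,7,8]=35  [2,3,4,5,6,7,8]=21
  first=0(k) contributes 56
  first=1(m) contributes 28
|[w]| = 84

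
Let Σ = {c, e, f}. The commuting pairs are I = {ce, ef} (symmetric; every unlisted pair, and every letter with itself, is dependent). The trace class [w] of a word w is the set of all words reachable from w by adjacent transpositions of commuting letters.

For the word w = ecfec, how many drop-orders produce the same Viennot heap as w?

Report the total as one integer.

drop 0:e onto floor
drop 1:c onto floor
drop 2:f onto {1:c}
drop 3:e onto {0:e}
drop 4:c onto {2:f}
ground layer = {0:e, 1:c}
drop-orders for the pieces not yet dropped (sum over which currently-grounded one goes next):
  1 to go: {3} 1  {4} 1
  2 to go: {0,3} 1  {2,4} 1  {3,4} 2
  3 to go: {0,3,4} 3  {1,2,4} 1  {2,3,4} 3
  if 0:e drops first: 4 orders
  if 1:c drops first: 6 orders
heap linearizations: 10

10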